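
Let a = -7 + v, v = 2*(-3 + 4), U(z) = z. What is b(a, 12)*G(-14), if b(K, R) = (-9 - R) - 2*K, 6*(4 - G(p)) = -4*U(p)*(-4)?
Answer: -1364/3 ≈ -454.67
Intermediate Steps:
v = 2 (v = 2*1 = 2)
a = -5 (a = -7 + 2 = -5)
G(p) = 4 - 8*p/3 (G(p) = 4 - (-4*p)*(-4)/6 = 4 - 8*p/3)
b(K, R) = -9 - R - 2*K
b(a, 12)*G(-14) = (-9 - 1*12 - 2*(-5))*(4 - 8/3*(-14)) = (-9 - 12 + 10)*(4 + 112/3) = -11*124/3 = -1364/3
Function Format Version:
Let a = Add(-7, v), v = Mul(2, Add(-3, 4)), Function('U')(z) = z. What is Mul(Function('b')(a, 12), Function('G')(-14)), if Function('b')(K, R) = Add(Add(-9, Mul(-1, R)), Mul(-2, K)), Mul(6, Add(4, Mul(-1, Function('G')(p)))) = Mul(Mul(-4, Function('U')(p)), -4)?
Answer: Rational(-1364, 3) ≈ -454.67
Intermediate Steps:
v = 2 (v = Mul(2, 1) = 2)
a = -5 (a = Add(-7, 2) = -5)
Function('G')(p) = Add(4, Mul(Rational(-8, 3), p)) (Function('G')(p) = Add(4, Mul(Rational(-1, 6), Mul(Mul(-4, p), -4))) = Add(4, Mul(Rational(-1, 6), Mul(16, p))) = Add(4, Mul(Rational(-8, 3), p)))
Function('b')(K, R) = Add(-9, Mul(-1, R), Mul(-2, K))
Mul(Function('b')(a, 12), Function('G')(-14)) = Mul(Add(-9, Mul(-1, 12), Mul(-2, -5)), Add(4, Mul(Rational(-8, 3), -14))) = Mul(Add(-9, -12, 10), Add(4, Rational(112, 3))) = Mul(-11, Rational(124, 3)) = Rational(-1364, 3)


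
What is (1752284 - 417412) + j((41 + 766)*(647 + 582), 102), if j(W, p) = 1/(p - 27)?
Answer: 100115401/75 ≈ 1.3349e+6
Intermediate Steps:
j(W, p) = 1/(-27 + p)
(1752284 - 417412) + j((41 + 766)*(647 + 582), 102) = (1752284 - 417412) + 1/(-27 + 102) = 1334872 + 1/75 = 100115401/75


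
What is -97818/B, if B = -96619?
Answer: 97818/96619 ≈ 1.0124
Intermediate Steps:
-97818/B = -97818/(-96619) = -97818*(-1/96619) = 97818/96619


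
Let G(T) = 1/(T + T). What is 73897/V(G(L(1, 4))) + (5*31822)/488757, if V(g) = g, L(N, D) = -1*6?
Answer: -433411953238/488757 ≈ -8.8676e+5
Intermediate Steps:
L(N, D) = -6
G(T) = 1/(2*T)
73897/V(G(L(1, 4))) + (5*31822)/488757 = 73897/(((½)/(-6))) + (5*31822)/488757 = 73897/(((½)*(-⅙))) + 159110*(1/488757) = 73897/(-1/12) + 159110/488757 = 73897*(-12) + 159110/488757 = -886764 + 159110/488757 = -433411953238/488757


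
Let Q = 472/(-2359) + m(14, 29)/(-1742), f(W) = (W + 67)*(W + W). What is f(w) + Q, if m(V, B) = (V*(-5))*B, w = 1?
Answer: 281420977/2054689 ≈ 136.97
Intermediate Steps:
f(W) = 2*W*(67 + W) (f(W) = (67 + W)*(2*W) = 2*W*(67 + W))
m(V, B) = -5*B*V (m(V, B) = (-5*V)*B = -5*B*V)
Q = 1983273/2054689 (Q = 472/(-2359) - 5*29*14/(-1742) = 472*(-1/2359) - 2030*(-1/1742) = -472/2359 + 1015/871 = 1983273/2054689 ≈ 0.96524)
f(w) + Q = 2*1*(67 + 1) + 1983273/2054689 = 2*1*68 + 1983273/2054689 = 136 + 1983273/2054689 = 281420977/2054689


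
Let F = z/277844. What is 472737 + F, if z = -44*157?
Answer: 32836783030/69461 ≈ 4.7274e+5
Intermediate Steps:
z = -6908
F = -1727/69461 (F = -6908/277844 = -6908*1/277844 = -1727/69461 ≈ -0.024863)
472737 + F = 472737 - 1727/69461 = 32836783030/69461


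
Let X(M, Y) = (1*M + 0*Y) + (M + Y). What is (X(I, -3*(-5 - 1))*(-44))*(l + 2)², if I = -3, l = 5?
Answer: -25872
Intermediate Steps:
X(M, Y) = Y + 2*M (X(M, Y) = (M + 0) + (M + Y) = M + (M + Y) = Y + 2*M)
(X(I, -3*(-5 - 1))*(-44))*(l + 2)² = ((-3*(-5 - 1) + 2*(-3))*(-44))*(5 + 2)² = ((-3*(-6) - 6)*(-44))*7² = ((18 - 6)*(-44))*49 = (12*(-44))*49 = -528*49 = -25872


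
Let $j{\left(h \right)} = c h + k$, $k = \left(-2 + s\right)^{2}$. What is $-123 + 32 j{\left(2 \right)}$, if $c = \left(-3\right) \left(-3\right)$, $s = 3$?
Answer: $485$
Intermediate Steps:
$c = 9$
$k = 1$ ($k = \left(-2 + 3\right)^{2} = 1^{2} = 1$)
$j{\left(h \right)} = 1 + 9 h$ ($j{\left(h \right)} = 9 h + 1 = 1 + 9 h$)
$-123 + 32 j{\left(2 \right)} = -123 + 32 \left(1 + 9 \cdot 2\right) = -123 + 32 \left(1 + 18\right) = -123 + 32 \cdot 19 = -123 + 608 = 485$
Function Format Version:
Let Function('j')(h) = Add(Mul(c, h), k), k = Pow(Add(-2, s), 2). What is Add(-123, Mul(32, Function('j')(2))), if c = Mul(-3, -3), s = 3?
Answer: 485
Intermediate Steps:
c = 9
k = 1 (k = Pow(Add(-2, 3), 2) = Pow(1, 2) = 1)
Function('j')(h) = Add(1, Mul(9, h)) (Function('j')(h) = Add(Mul(9, h), 1) = Add(1, Mul(9, h)))
Add(-123, Mul(32, Function('j')(2))) = Add(-123, Mul(32, Add(1, Mul(9, 2)))) = Add(-123, Mul(32, Add(1, 18))) = Add(-123, Mul(32, 19)) = Add(-123, 608) = 485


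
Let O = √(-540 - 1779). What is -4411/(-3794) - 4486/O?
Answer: 4411/3794 + 4486*I*√2319/2319 ≈ 1.1626 + 93.156*I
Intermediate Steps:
O = I*√2319 (O = √(-2319) = I*√2319 ≈ 48.156*I)
-4411/(-3794) - 4486/O = -4411/(-3794) - 4486*(-I*√2319/2319) = -4411*(-1/3794) - (-4486)*I*√2319/2319 = 4411/3794 + 4486*I*√2319/2319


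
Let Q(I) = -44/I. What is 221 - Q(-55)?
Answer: 1101/5 ≈ 220.20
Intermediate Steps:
221 - Q(-55) = 221 - (-44)/(-55) = 221 - (-44)*(-1)/55 = 221 - 1*⅘ = 221 - ⅘ = 1101/5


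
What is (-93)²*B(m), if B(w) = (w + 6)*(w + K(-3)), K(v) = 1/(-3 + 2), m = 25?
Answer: 6434856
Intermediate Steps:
K(v) = -1 (K(v) = 1/(-1) = -1)
B(w) = (-1 + w)*(6 + w) (B(w) = (w + 6)*(w - 1) = (6 + w)*(-1 + w) = (-1 + w)*(6 + w))
(-93)²*B(m) = (-93)²*(-6 + 25² + 5*25) = 8649*(-6 + 625 + 125) = 8649*744 = 6434856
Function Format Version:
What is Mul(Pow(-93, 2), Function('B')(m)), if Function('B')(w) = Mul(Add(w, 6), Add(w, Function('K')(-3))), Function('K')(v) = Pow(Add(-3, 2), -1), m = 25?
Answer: 6434856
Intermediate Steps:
Function('K')(v) = -1 (Function('K')(v) = Pow(-1, -1) = -1)
Function('B')(w) = Mul(Add(-1, w), Add(6, w)) (Function('B')(w) = Mul(Add(w, 6), Add(w, -1)) = Mul(Add(6, w), Add(-1, w)) = Mul(Add(-1, w), Add(6, w)))
Mul(Pow(-93, 2), Function('B')(m)) = Mul(Pow(-93, 2), Add(-6, Pow(25, 2), Mul(5, 25))) = Mul(8649, Add(-6, 625, 125)) = Mul(8649, 744) = 6434856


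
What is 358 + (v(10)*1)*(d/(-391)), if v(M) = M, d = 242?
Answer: 137558/391 ≈ 351.81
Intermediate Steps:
358 + (v(10)*1)*(d/(-391)) = 358 + (10*1)*(242/(-391)) = 358 + 10*(242*(-1/391)) = 358 + 10*(-242/391) = 358 - 2420/391 = 137558/391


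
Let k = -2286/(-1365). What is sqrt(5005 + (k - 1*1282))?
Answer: 3*sqrt(85677865)/455 ≈ 61.030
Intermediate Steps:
k = 762/455 (k = -2286*(-1/1365) = 762/455 ≈ 1.6747)
sqrt(5005 + (k - 1*1282)) = sqrt(5005 + (762/455 - 1*1282)) = sqrt(5005 + (762/455 - 1282)) = sqrt(5005 - 582548/455) = sqrt(1694727/455) = 3*sqrt(85677865)/455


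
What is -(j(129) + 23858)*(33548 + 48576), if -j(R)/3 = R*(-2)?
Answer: -2022878368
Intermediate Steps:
j(R) = 6*R (j(R) = -3*R*(-2) = -(-6)*R = 6*R)
-(j(129) + 23858)*(33548 + 48576) = -(6*129 + 23858)*(33548 + 48576) = -(774 + 23858)*82124 = -24632*82124 = -1*2022878368 = -2022878368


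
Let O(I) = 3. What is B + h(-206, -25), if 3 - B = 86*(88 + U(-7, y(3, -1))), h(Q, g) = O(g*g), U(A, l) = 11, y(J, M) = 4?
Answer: -8508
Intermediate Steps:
h(Q, g) = 3
B = -8511 (B = 3 - 86*(88 + 11) = 3 - 86*99 = 3 - 1*8514 = 3 - 8514 = -8511)
B + h(-206, -25) = -8511 + 3 = -8508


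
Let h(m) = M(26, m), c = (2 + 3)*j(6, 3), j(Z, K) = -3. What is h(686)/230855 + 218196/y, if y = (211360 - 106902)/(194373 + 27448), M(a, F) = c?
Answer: 38529265579539/83153971 ≈ 4.6335e+5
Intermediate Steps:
c = -15 (c = (2 + 3)*(-3) = 5*(-3) = -15)
M(a, F) = -15
h(m) = -15
y = 3602/7649 (y = 104458/221821 = 104458*(1/221821) = 3602/7649 ≈ 0.47091)
h(686)/230855 + 218196/y = -15/230855 + 218196/(3602/7649) = -15*1/230855 + 218196*(7649/3602) = -3/46171 + 834490602/1801 = 38529265579539/83153971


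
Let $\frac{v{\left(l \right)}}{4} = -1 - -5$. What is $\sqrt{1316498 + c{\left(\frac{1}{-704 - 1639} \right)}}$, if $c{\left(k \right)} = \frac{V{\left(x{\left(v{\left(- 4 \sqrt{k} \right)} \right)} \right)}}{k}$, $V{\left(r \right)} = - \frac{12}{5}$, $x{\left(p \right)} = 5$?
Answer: $\frac{\sqrt{33053030}}{5} \approx 1149.8$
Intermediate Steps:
$v{\left(l \right)} = 16$ ($v{\left(l \right)} = 4 \left(-1 - -5\right) = 4 \left(-1 + 5\right) = 4 \cdot 4 = 16$)
$V{\left(r \right)} = - \frac{12}{5}$ ($V{\left(r \right)} = \left(-12\right) \frac{1}{5} = - \frac{12}{5}$)
$c{\left(k \right)} = - \frac{12}{5 k}$
$\sqrt{1316498 + c{\left(\frac{1}{-704 - 1639} \right)}} = \sqrt{1316498 - \frac{12}{5 \frac{1}{-704 - 1639}}} = \sqrt{1316498 - \frac{12}{5 \frac{1}{-2343}}} = \sqrt{1316498 - \frac{12}{5 \left(- \frac{1}{2343}\right)}} = \sqrt{1316498 - - \frac{28116}{5}} = \sqrt{1316498 + \frac{28116}{5}} = \sqrt{\frac{6610606}{5}} = \frac{\sqrt{33053030}}{5}$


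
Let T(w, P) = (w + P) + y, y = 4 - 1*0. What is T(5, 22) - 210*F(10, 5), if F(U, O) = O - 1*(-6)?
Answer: -2279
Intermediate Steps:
y = 4 (y = 4 + 0 = 4)
F(U, O) = 6 + O (F(U, O) = O + 6 = 6 + O)
T(w, P) = 4 + P + w (T(w, P) = (w + P) + 4 = (P + w) + 4 = 4 + P + w)
T(5, 22) - 210*F(10, 5) = (4 + 22 + 5) - 210*(6 + 5) = 31 - 210*11 = 31 - 2310 = -2279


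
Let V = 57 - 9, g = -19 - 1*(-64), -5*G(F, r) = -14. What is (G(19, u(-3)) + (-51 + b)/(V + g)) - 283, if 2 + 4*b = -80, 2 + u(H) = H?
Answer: -261301/930 ≈ -280.97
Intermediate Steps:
u(H) = -2 + H
b = -41/2 (b = -1/2 + (1/4)*(-80) = -1/2 - 20 = -41/2 ≈ -20.500)
G(F, r) = 14/5 (G(F, r) = -1/5*(-14) = 14/5)
g = 45 (g = -19 + 64 = 45)
V = 48
(G(19, u(-3)) + (-51 + b)/(V + g)) - 283 = (14/5 + (-51 - 41/2)/(48 + 45)) - 283 = (14/5 - 143/2/93) - 283 = (14/5 - 143/2*1/93) - 283 = (14/5 - 143/186) - 283 = 1889/930 - 283 = -261301/930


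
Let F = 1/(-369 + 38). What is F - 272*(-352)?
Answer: 31691263/331 ≈ 95744.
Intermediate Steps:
F = -1/331 (F = 1/(-331) = -1/331 ≈ -0.0030211)
F - 272*(-352) = -1/331 - 272*(-352) = -1/331 + 95744 = 31691263/331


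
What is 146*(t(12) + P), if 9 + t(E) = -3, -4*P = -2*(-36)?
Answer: -4380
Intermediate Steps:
P = -18 (P = -(-1)*(-36)/2 = -¼*72 = -18)
t(E) = -12 (t(E) = -9 - 3 = -12)
146*(t(12) + P) = 146*(-12 - 18) = 146*(-30) = -4380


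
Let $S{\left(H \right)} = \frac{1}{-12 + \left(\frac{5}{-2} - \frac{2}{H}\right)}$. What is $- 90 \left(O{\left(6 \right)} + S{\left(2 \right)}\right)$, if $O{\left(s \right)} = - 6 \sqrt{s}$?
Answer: $\frac{180}{31} + 540 \sqrt{6} \approx 1328.5$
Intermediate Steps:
$S{\left(H \right)} = \frac{1}{- \frac{29}{2} - \frac{2}{H}}$ ($S{\left(H \right)} = \frac{1}{-12 + \left(5 \left(- \frac{1}{2}\right) - \frac{2}{H}\right)} = \frac{1}{-12 - \left(\frac{5}{2} + \frac{2}{H}\right)} = \frac{1}{- \frac{29}{2} - \frac{2}{H}}$)
$- 90 \left(O{\left(6 \right)} + S{\left(2 \right)}\right) = - 90 \left(- 6 \sqrt{6} - \frac{4}{4 + 29 \cdot 2}\right) = - 90 \left(- 6 \sqrt{6} - \frac{4}{4 + 58}\right) = - 90 \left(- 6 \sqrt{6} - \frac{4}{62}\right) = - 90 \left(- 6 \sqrt{6} - 4 \cdot \frac{1}{62}\right) = - 90 \left(- 6 \sqrt{6} - \frac{2}{31}\right) = - 90 \left(- \frac{2}{31} - 6 \sqrt{6}\right) = - (- \frac{180}{31} - 540 \sqrt{6}) = \frac{180}{31} + 540 \sqrt{6}$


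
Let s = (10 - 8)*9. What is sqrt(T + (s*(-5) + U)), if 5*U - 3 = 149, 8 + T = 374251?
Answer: sqrt(9354585)/5 ≈ 611.71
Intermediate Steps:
T = 374243 (T = -8 + 374251 = 374243)
U = 152/5 (U = 3/5 + (1/5)*149 = 3/5 + 149/5 = 152/5 ≈ 30.400)
s = 18 (s = 2*9 = 18)
sqrt(T + (s*(-5) + U)) = sqrt(374243 + (18*(-5) + 152/5)) = sqrt(374243 + (-90 + 152/5)) = sqrt(374243 - 298/5) = sqrt(1870917/5) = sqrt(9354585)/5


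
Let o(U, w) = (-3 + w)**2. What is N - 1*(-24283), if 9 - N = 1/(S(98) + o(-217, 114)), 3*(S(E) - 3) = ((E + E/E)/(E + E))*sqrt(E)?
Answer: 482093698319956/19845780501 + 154*sqrt(2)/19845780501 ≈ 24292.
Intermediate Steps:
S(E) = 3 + (1 + E)/(6*sqrt(E)) (S(E) = 3 + (((E + E/E)/(E + E))*sqrt(E))/3 = 3 + (((E + 1)/((2*E)))*sqrt(E))/3 = 3 + (((1 + E)*(1/(2*E)))*sqrt(E))/3 = 3 + (((1 + E)/(2*E))*sqrt(E))/3 = 3 + ((1 + E)/(2*sqrt(E)))/3 = 3 + (1 + E)/(6*sqrt(E)))
N = 9 - 1/(12321 + sqrt(2)*(99 + 126*sqrt(2))/84) (N = 9 - 1/((1 + 98 + 18*sqrt(98))/(6*sqrt(98)) + (-3 + 114)**2) = 9 - 1/((sqrt(2)/14)*(1 + 98 + 18*(7*sqrt(2)))/6 + 111**2) = 9 - 1/((sqrt(2)/14)*(1 + 98 + 126*sqrt(2))/6 + 12321) = 9 - 1/((sqrt(2)/14)*(99 + 126*sqrt(2))/6 + 12321) = 9 - 1/(sqrt(2)*(99 + 126*sqrt(2))/84 + 12321) = 9 - 1/(12321 + sqrt(2)*(99 + 126*sqrt(2))/84) ≈ 8.9999)
N - 1*(-24283) = (178610414173/19845780501 + 154*sqrt(2)/19845780501) - 1*(-24283) = (178610414173/19845780501 + 154*sqrt(2)/19845780501) + 24283 = 482093698319956/19845780501 + 154*sqrt(2)/19845780501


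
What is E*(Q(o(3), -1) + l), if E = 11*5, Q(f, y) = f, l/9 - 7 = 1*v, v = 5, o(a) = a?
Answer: 6105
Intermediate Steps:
l = 108 (l = 63 + 9*(1*5) = 63 + 9*5 = 63 + 45 = 108)
E = 55
E*(Q(o(3), -1) + l) = 55*(3 + 108) = 55*111 = 6105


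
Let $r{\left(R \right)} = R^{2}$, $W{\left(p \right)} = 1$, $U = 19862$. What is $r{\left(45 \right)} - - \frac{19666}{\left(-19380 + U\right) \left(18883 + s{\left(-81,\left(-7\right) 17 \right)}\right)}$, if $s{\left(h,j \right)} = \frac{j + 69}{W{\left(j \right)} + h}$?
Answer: $\frac{73725527389}{36407629} \approx 2025.0$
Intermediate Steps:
$s{\left(h,j \right)} = \frac{69 + j}{1 + h}$ ($s{\left(h,j \right)} = \frac{j + 69}{1 + h} = \frac{69 + j}{1 + h}$)
$r{\left(45 \right)} - - \frac{19666}{\left(-19380 + U\right) \left(18883 + s{\left(-81,\left(-7\right) 17 \right)}\right)} = 45^{2} - - \frac{19666}{\left(-19380 + 19862\right) \left(18883 + \frac{69 - 119}{1 - 81}\right)} = 2025 - - \frac{19666}{482 \left(18883 + \frac{69 - 119}{-80}\right)} = 2025 - - \frac{19666}{482 \left(18883 - - \frac{5}{8}\right)} = 2025 - - \frac{19666}{482 \left(18883 + \frac{5}{8}\right)} = 2025 - - \frac{19666}{482 \cdot \frac{151069}{8}} = 2025 - - \frac{19666}{\frac{36407629}{4}} = 2025 - \left(-19666\right) \frac{4}{36407629} = 2025 - - \frac{78664}{36407629} = 2025 + \frac{78664}{36407629} = \frac{73725527389}{36407629}$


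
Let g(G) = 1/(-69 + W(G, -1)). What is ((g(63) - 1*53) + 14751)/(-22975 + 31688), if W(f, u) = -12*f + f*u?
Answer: 13051823/7737144 ≈ 1.6869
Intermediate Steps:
g(G) = 1/(-69 - 13*G) (g(G) = 1/(-69 + G*(-12 - 1)) = 1/(-69 + G*(-13)) = 1/(-69 - 13*G))
((g(63) - 1*53) + 14751)/(-22975 + 31688) = ((-1/(69 + 13*63) - 1*53) + 14751)/(-22975 + 31688) = ((-1/(69 + 819) - 53) + 14751)/8713 = ((-1/888 - 53) + 14751)*(1/8713) = (-47065/888 + 14751)*(1/8713) = (13051823/888)*(1/8713) = 13051823/7737144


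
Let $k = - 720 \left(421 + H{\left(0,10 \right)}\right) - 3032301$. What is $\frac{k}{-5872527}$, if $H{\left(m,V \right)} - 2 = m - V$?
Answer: $\frac{1109887}{1957509} \approx 0.56699$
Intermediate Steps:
$H{\left(m,V \right)} = 2 + m - V$ ($H{\left(m,V \right)} = 2 - \left(V - m\right) = 2 + m - V$)
$k = -3329661$ ($k = - 720 \left(421 + \left(2 + 0 - 10\right)\right) - 3032301 = - 720 \left(421 - 8\right) - 3032301 = \left(-720\right) 413 - 3032301 = -297360 - 3032301 = -3329661$)
$\frac{k}{-5872527} = - \frac{3329661}{-5872527} = \left(-3329661\right) \left(- \frac{1}{5872527}\right) = \frac{1109887}{1957509}$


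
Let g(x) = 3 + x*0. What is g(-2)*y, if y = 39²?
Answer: 4563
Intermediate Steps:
y = 1521
g(x) = 3 (g(x) = 3 + 0 = 3)
g(-2)*y = 3*1521 = 4563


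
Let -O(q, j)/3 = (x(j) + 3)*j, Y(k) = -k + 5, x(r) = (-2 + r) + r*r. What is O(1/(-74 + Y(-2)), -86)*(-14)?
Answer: -26407332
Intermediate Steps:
x(r) = -2 + r + r² (x(r) = (-2 + r) + r² = -2 + r + r²)
Y(k) = 5 - k
O(q, j) = -3*j*(1 + j + j²) (O(q, j) = -3*((-2 + j + j²) + 3)*j = -3*(1 + j + j²)*j = -3*j*(1 + j + j²))
O(1/(-74 + Y(-2)), -86)*(-14) = -3*(-86)*(1 - 86 + (-86)²)*(-14) = -3*(-86)*(1 - 86 + 7396)*(-14) = -3*(-86)*7311*(-14) = 1886238*(-14) = -26407332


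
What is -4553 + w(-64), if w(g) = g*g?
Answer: -457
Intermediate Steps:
w(g) = g**2
-4553 + w(-64) = -4553 + (-64)**2 = -4553 + 4096 = -457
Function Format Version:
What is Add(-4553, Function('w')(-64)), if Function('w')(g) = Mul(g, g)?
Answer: -457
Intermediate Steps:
Function('w')(g) = Pow(g, 2)
Add(-4553, Function('w')(-64)) = Add(-4553, Pow(-64, 2)) = Add(-4553, 4096) = -457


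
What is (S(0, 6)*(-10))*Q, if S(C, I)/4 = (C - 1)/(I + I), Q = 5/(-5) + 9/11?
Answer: -20/33 ≈ -0.60606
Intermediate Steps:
Q = -2/11 (Q = 5*(-⅕) + 9*(1/11) = -1 + 9/11 = -2/11 ≈ -0.18182)
S(C, I) = 2*(-1 + C)/I (S(C, I) = 4*((C - 1)/(I + I)) = 4*((-1 + C)/((2*I))) = 4*((-1 + C)*(1/(2*I))) = 4*((-1 + C)/(2*I)) = 2*(-1 + C)/I)
(S(0, 6)*(-10))*Q = ((2*(-1 + 0)/6)*(-10))*(-2/11) = ((2*(⅙)*(-1))*(-10))*(-2/11) = -⅓*(-10)*(-2/11) = (10/3)*(-2/11) = -20/33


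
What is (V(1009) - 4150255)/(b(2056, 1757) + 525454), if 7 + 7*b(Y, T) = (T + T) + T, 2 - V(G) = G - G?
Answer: -4150253/526206 ≈ -7.8871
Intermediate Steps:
V(G) = 2 (V(G) = 2 - (G - G) = 2 - 1*0 = 2 + 0 = 2)
b(Y, T) = -1 + 3*T/7 (b(Y, T) = -1 + ((T + T) + T)/7 = -1 + (2*T + T)/7 = -1 + (3*T)/7 = -1 + 3*T/7)
(V(1009) - 4150255)/(b(2056, 1757) + 525454) = (2 - 4150255)/((-1 + (3/7)*1757) + 525454) = -4150253/((-1 + 753) + 525454) = -4150253/(752 + 525454) = -4150253/526206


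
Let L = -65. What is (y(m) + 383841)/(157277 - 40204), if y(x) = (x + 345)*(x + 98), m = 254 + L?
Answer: 537099/117073 ≈ 4.5877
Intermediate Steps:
m = 189 (m = 254 - 65 = 189)
y(x) = (98 + x)*(345 + x) (y(x) = (345 + x)*(98 + x) = (98 + x)*(345 + x))
(y(m) + 383841)/(157277 - 40204) = ((33810 + 189² + 443*189) + 383841)/(157277 - 40204) = ((33810 + 35721 + 83727) + 383841)/117073 = (153258 + 383841)*(1/117073) = 537099*(1/117073) = 537099/117073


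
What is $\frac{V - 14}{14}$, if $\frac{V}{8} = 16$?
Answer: $\frac{57}{7} \approx 8.1429$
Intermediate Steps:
$V = 128$ ($V = 8 \cdot 16 = 128$)
$\frac{V - 14}{14} = \frac{128 - 14}{14} = 114 \cdot \frac{1}{14} = \frac{57}{7}$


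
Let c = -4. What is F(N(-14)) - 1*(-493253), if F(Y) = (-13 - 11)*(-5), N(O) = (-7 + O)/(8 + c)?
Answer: 493373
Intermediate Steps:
N(O) = -7/4 + O/4 (N(O) = (-7 + O)/(8 - 4) = (-7 + O)/4 = (-7 + O)*(1/4) = -7/4 + O/4)
F(Y) = 120 (F(Y) = -24*(-5) = 120)
F(N(-14)) - 1*(-493253) = 120 - 1*(-493253) = 120 + 493253 = 493373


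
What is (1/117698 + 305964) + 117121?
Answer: 49796258331/117698 ≈ 4.2309e+5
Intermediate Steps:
(1/117698 + 305964) + 117121 = 36011350873/117698 + 117121 = 49796258331/117698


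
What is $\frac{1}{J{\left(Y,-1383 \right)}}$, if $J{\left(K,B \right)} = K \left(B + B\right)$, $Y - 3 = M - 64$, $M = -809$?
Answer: $\frac{1}{2406420} \approx 4.1555 \cdot 10^{-7}$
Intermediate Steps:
$Y = -870$ ($Y = 3 - 873 = -870$)
$J{\left(K,B \right)} = 2 B K$ ($J{\left(K,B \right)} = K 2 B = 2 B K$)
$\frac{1}{J{\left(Y,-1383 \right)}} = \frac{1}{2 \left(-1383\right) \left(-870\right)} = \frac{1}{2406420}$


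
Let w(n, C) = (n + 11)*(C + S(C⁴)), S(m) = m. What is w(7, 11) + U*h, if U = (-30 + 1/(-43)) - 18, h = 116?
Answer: 11101108/43 ≈ 2.5817e+5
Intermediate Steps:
w(n, C) = (11 + n)*(C + C⁴) (w(n, C) = (n + 11)*(C + C⁴) = (11 + n)*(C + C⁴))
U = -2065/43 (U = (-30 - 1/43) - 18 = -1291/43 - 18 = -2065/43 ≈ -48.023)
w(7, 11) + U*h = 11*(11 + 7 + 11*11³ + 7*11³) - 2065/43*116 = 11*(11 + 7 + 11*1331 + 7*1331) - 239540/43 = 11*(11 + 7 + 14641 + 9317) - 239540/43 = 11*23976 - 239540/43 = 263736 - 239540/43 = 11101108/43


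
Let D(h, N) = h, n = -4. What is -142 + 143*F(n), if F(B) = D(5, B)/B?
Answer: -1283/4 ≈ -320.75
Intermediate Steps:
F(B) = 5/B
-142 + 143*F(n) = -142 + 143*(5/(-4)) = -142 + 143*(5*(-¼)) = -142 + 143*(-5/4) = -142 - 715/4 = -1283/4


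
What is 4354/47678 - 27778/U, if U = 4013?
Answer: -653463441/95665907 ≈ -6.8307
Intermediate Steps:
4354/47678 - 27778/U = 4354/47678 - 27778/4013 = 4354*(1/47678) - 27778*1/4013 = 2177/23839 - 27778/4013 = -653463441/95665907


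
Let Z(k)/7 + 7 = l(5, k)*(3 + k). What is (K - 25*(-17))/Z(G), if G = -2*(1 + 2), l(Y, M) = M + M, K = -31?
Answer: 394/203 ≈ 1.9409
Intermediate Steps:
l(Y, M) = 2*M
G = -6 (G = -2*3 = -6)
Z(k) = -49 + 14*k*(3 + k) (Z(k) = -49 + 7*((2*k)*(3 + k)) = -49 + 7*(2*k*(3 + k)) = -49 + 14*k*(3 + k))
(K - 25*(-17))/Z(G) = (-31 - 25*(-17))/(-49 + 14*(-6)² + 42*(-6)) = (-31 + 425)/(-49 + 14*36 - 252) = 394/(-49 + 504 - 252) = 394/203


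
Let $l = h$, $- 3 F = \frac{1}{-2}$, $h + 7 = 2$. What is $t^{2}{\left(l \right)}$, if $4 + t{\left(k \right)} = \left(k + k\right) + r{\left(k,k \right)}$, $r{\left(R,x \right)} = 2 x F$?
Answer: $\frac{2209}{9} \approx 245.44$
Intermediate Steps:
$h = -5$ ($h = -7 + 2 = -5$)
$F = \frac{1}{6}$ ($F = - \frac{1}{3 \left(-2\right)} = \left(- \frac{1}{3}\right) \left(- \frac{1}{2}\right) = \frac{1}{6} \approx 0.16667$)
$l = -5$
$r{\left(R,x \right)} = \frac{x}{3}$ ($r{\left(R,x \right)} = 2 x \frac{1}{6} = \frac{x}{3}$)
$t{\left(k \right)} = -4 + \frac{7 k}{3}$ ($t{\left(k \right)} = -4 + \left(\left(k + k\right) + \frac{k}{3}\right) = -4 + \left(2 k + \frac{k}{3}\right) = -4 + \frac{7 k}{3}$)
$t^{2}{\left(l \right)} = \left(-4 + \frac{7}{3} \left(-5\right)\right)^{2} = \left(-4 - \frac{35}{3}\right)^{2} = \left(- \frac{47}{3}\right)^{2} = \frac{2209}{9}$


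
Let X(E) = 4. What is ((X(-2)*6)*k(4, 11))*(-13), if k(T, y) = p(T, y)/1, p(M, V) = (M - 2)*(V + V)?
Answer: -13728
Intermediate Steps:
p(M, V) = 2*V*(-2 + M) (p(M, V) = (-2 + M)*(2*V) = 2*V*(-2 + M))
k(T, y) = 2*y*(-2 + T) (k(T, y) = (2*y*(-2 + T))/1 = (2*y*(-2 + T))*1 = 2*y*(-2 + T))
((X(-2)*6)*k(4, 11))*(-13) = ((4*6)*(2*11*(-2 + 4)))*(-13) = (24*(2*11*2))*(-13) = (24*44)*(-13) = 1056*(-13) = -13728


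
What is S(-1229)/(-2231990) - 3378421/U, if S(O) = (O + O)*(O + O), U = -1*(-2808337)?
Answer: -12253955637129/3134090050315 ≈ -3.9099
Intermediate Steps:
U = 2808337
S(O) = 4*O² (S(O) = (2*O)*(2*O) = 4*O²)
S(-1229)/(-2231990) - 3378421/U = (4*(-1229)²)/(-2231990) - 3378421/2808337 = (4*1510441)*(-1/2231990) - 3378421*1/2808337 = 6041764*(-1/2231990) - 3378421/2808337 = -3020882/1115995 - 3378421/2808337 = -12253955637129/3134090050315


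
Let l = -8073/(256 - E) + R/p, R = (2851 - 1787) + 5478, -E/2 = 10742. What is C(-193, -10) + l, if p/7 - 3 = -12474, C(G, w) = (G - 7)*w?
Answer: 3794826588239/1897836780 ≈ 1999.6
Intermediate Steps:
E = -21484 (E = -2*10742 = -21484)
C(G, w) = w*(-7 + G) (C(G, w) = (-7 + G)*w = w*(-7 + G))
R = 6542 (R = 1064 + 5478 = 6542)
p = -87297 (p = 21 + 7*(-12474) = 21 - 87318 = -87297)
l = -846971761/1897836780 (l = -8073/(256 - 1*(-21484)) + 6542/(-87297) = -8073/(256 + 21484) + 6542*(-1/87297) = -8073/21740 - 6542/87297 = -846971761/1897836780 ≈ -0.44628)
C(-193, -10) + l = -10*(-7 - 193) - 846971761/1897836780 = -10*(-200) - 846971761/1897836780 = 2000 - 846971761/1897836780 = 3794826588239/1897836780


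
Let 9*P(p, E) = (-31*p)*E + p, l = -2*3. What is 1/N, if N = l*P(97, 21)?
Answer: 3/126100 ≈ 2.3791e-5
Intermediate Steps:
l = -6
P(p, E) = p/9 - 31*E*p/9 (P(p, E) = ((-31*p)*E + p)/9 = (-31*E*p + p)/9 = (p - 31*E*p)/9 = p/9 - 31*E*p/9)
N = 126100/3 (N = -2*97*(1 - 31*21)/3 = -2*97*(1 - 651)/3 = -2*97*(-650)/3 = -6*(-63050/9) = 126100/3 ≈ 42033.)
1/N = 1/(126100/3) = 3/126100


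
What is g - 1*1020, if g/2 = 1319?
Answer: 1618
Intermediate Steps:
g = 2638 (g = 2*1319 = 2638)
g - 1*1020 = 2638 - 1*1020 = 2638 - 1020 = 1618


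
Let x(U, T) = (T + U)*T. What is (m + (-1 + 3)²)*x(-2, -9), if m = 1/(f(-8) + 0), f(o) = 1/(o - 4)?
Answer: -792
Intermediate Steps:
x(U, T) = T*(T + U)
f(o) = 1/(-4 + o)
m = -12 (m = 1/(1/(-4 - 8) + 0) = 1/(1/(-12) + 0) = 1/(-1/12 + 0) = 1/(-1/12) = -12)
(m + (-1 + 3)²)*x(-2, -9) = (-12 + (-1 + 3)²)*(-9*(-9 - 2)) = (-12 + 2²)*(-9*(-11)) = (-12 + 4)*99 = -8*99 = -792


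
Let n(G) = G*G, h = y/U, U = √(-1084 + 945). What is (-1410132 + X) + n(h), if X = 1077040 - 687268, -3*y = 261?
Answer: -141837609/139 ≈ -1.0204e+6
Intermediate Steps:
y = -87 (y = -⅓*261 = -87)
X = 389772
U = I*√139 (U = √(-139) = I*√139 ≈ 11.79*I)
h = 87*I*√139/139 (h = -87*(-I*√139/139) = -(-87)*I*√139/139 = 87*I*√139/139 ≈ 7.3792*I)
n(G) = G²
(-1410132 + X) + n(h) = (-1410132 + 389772) + (87*I*√139/139)² = -1020360 - 7569/139 = -141837609/139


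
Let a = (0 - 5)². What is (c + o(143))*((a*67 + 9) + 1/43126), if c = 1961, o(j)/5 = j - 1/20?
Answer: 777296652055/172504 ≈ 4.5060e+6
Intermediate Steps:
a = 25 (a = (-5)² = 25)
o(j) = -¼ + 5*j (o(j) = 5*(j - 1/20) = 5*(-1/20 + j) = -¼ + 5*j)
(c + o(143))*((a*67 + 9) + 1/43126) = (1961 + (-¼ + 5*143))*((25*67 + 9) + 1/43126) = (1961 + (-¼ + 715))*((1675 + 9) + 1/43126) = (1961 + 2859/4)*(1684 + 1/43126) = (10703/4)*(72624185/43126) = 777296652055/172504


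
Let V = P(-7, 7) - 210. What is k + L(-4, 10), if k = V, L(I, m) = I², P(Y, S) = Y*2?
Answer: -208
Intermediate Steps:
P(Y, S) = 2*Y
V = -224 (V = 2*(-7) - 210 = -14 - 210 = -224)
k = -224
k + L(-4, 10) = -224 + (-4)² = -224 + 16 = -208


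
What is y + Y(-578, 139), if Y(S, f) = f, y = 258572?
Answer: 258711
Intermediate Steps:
y + Y(-578, 139) = 258572 + 139 = 258711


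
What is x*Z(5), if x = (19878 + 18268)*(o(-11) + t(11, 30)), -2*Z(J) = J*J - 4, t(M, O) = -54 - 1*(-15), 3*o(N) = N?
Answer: 17089408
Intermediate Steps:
o(N) = N/3
t(M, O) = -39 (t(M, O) = -54 + 15 = -39)
Z(J) = 2 - J²/2 (Z(J) = -(J*J - 4)/2 = -(J² - 4)/2 = -(-4 + J²)/2 = 2 - J²/2)
x = -4882688/3 (x = (19878 + 18268)*((⅓)*(-11) - 39) = 38146*(-11/3 - 39) = 38146*(-128/3) = -4882688/3 ≈ -1.6276e+6)
x*Z(5) = -4882688*(2 - ½*5²)/3 = -4882688*(2 - ½*25)/3 = -4882688*(2 - 25/2)/3 = -4882688/3*(-21/2) = 17089408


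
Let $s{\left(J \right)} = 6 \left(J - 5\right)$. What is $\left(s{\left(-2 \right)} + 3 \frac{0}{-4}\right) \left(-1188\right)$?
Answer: $49896$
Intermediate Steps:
$s{\left(J \right)} = -30 + 6 J$ ($s{\left(J \right)} = 6 \left(-5 + J\right) = -30 + 6 J$)
$\left(s{\left(-2 \right)} + 3 \frac{0}{-4}\right) \left(-1188\right) = \left(\left(-30 + 6 \left(-2\right)\right) + 3 \frac{0}{-4}\right) \left(-1188\right) = \left(\left(-30 - 12\right) + 3 \cdot 0 \left(- \frac{1}{4}\right)\right) \left(-1188\right) = \left(-42 + 3 \cdot 0\right) \left(-1188\right) = \left(-42 + 0\right) \left(-1188\right) = \left(-42\right) \left(-1188\right) = 49896$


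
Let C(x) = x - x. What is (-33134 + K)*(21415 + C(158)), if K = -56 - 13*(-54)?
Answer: -695730520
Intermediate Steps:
C(x) = 0
K = 646 (K = -56 + 702 = 646)
(-33134 + K)*(21415 + C(158)) = (-33134 + 646)*(21415 + 0) = -32488*21415 = -695730520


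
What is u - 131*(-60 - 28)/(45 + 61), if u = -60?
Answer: 2584/53 ≈ 48.755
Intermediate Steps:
u - 131*(-60 - 28)/(45 + 61) = -60 - 131*(-60 - 28)/(45 + 61) = -60 - (-11528)/106 = -60 - 131*(-44/53) = -60 + 5764/53 = 2584/53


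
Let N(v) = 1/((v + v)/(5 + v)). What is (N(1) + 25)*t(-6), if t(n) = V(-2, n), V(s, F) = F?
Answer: -168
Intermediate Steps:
N(v) = (5 + v)/(2*v) (N(v) = 1/((2*v)/(5 + v)) = 1/(2*v/(5 + v)) = 1*((5 + v)/(2*v)) = (5 + v)/(2*v))
t(n) = n
(N(1) + 25)*t(-6) = ((1/2)*(5 + 1)/1 + 25)*(-6) = ((1/2)*1*6 + 25)*(-6) = (3 + 25)*(-6) = 28*(-6) = -168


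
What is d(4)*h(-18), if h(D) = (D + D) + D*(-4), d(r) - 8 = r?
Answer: 432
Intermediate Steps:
d(r) = 8 + r
h(D) = -2*D (h(D) = 2*D - 4*D = -2*D)
d(4)*h(-18) = (8 + 4)*(-2*(-18)) = 12*36 = 432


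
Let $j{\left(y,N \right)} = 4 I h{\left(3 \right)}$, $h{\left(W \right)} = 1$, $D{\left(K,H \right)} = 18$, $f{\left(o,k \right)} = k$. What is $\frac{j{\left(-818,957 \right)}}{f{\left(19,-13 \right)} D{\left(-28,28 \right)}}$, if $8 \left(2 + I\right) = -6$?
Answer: $\frac{11}{234} \approx 0.047009$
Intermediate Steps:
$I = - \frac{11}{4}$ ($I = -2 + \frac{1}{8} \left(-6\right) = -2 - \frac{3}{4} = - \frac{11}{4} \approx -2.75$)
$j{\left(y,N \right)} = -11$ ($j{\left(y,N \right)} = 4 \left(- \frac{11}{4}\right) 1 = \left(-11\right) 1 = -11$)
$\frac{j{\left(-818,957 \right)}}{f{\left(19,-13 \right)} D{\left(-28,28 \right)}} = - \frac{11}{\left(-13\right) 18} = - \frac{11}{-234} = \left(-11\right) \left(- \frac{1}{234}\right) = \frac{11}{234}$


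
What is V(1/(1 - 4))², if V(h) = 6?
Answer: 36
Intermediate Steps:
V(1/(1 - 4))² = 6² = 36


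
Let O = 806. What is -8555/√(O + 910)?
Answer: -8555*√429/858 ≈ -206.52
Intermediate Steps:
-8555/√(O + 910) = -8555/√(806 + 910) = -8555*√429/858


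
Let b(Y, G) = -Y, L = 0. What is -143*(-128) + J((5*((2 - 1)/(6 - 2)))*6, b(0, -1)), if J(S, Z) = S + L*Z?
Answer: 36623/2 ≈ 18312.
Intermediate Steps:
J(S, Z) = S (J(S, Z) = S + 0*Z = S + 0 = S)
-143*(-128) + J((5*((2 - 1)/(6 - 2)))*6, b(0, -1)) = -143*(-128) + (5*((2 - 1)/(6 - 2)))*6 = 18304 + (5*(1/4))*6 = 18304 + (5*(1*(¼)))*6 = 18304 + (5*(¼))*6 = 18304 + (5/4)*6 = 18304 + 15/2 = 36623/2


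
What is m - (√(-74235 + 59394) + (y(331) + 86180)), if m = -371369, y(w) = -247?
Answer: -457302 - 3*I*√1649 ≈ -4.573e+5 - 121.82*I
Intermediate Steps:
m - (√(-74235 + 59394) + (y(331) + 86180)) = -371369 - (√(-74235 + 59394) + (-247 + 86180)) = -371369 - (√(-14841) + 85933) = -371369 - (3*I*√1649 + 85933) = -371369 - (85933 + 3*I*√1649) = -371369 + (-85933 - 3*I*√1649) = -457302 - 3*I*√1649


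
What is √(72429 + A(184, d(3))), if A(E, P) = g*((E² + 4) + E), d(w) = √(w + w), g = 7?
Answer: √310737 ≈ 557.44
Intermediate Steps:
d(w) = √2*√w (d(w) = √(2*w) = √2*√w)
A(E, P) = 28 + 7*E + 7*E² (A(E, P) = 7*((E² + 4) + E) = 7*((4 + E²) + E) = 7*(4 + E + E²) = 28 + 7*E + 7*E²)
√(72429 + A(184, d(3))) = √(72429 + (28 + 7*184 + 7*184²)) = √(72429 + (28 + 1288 + 7*33856)) = √(72429 + (28 + 1288 + 236992)) = √(72429 + 238308) = √310737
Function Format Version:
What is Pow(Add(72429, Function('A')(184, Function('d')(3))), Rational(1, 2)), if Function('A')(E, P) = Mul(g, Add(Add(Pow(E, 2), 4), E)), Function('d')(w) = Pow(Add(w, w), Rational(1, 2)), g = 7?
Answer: Pow(310737, Rational(1, 2)) ≈ 557.44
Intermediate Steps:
Function('d')(w) = Mul(Pow(2, Rational(1, 2)), Pow(w, Rational(1, 2))) (Function('d')(w) = Pow(Mul(2, w), Rational(1, 2)) = Mul(Pow(2, Rational(1, 2)), Pow(w, Rational(1, 2))))
Function('A')(E, P) = Add(28, Mul(7, E), Mul(7, Pow(E, 2))) (Function('A')(E, P) = Mul(7, Add(Add(Pow(E, 2), 4), E)) = Mul(7, Add(Add(4, Pow(E, 2)), E)) = Mul(7, Add(4, E, Pow(E, 2))) = Add(28, Mul(7, E), Mul(7, Pow(E, 2))))
Pow(Add(72429, Function('A')(184, Function('d')(3))), Rational(1, 2)) = Pow(Add(72429, Add(28, Mul(7, 184), Mul(7, Pow(184, 2)))), Rational(1, 2)) = Pow(Add(72429, Add(28, 1288, Mul(7, 33856))), Rational(1, 2)) = Pow(Add(72429, Add(28, 1288, 236992)), Rational(1, 2)) = Pow(Add(72429, 238308), Rational(1, 2)) = Pow(310737, Rational(1, 2))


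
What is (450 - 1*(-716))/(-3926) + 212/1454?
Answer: -215763/1427101 ≈ -0.15119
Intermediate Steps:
(450 - 1*(-716))/(-3926) + 212/1454 = (450 + 716)*(-1/3926) + 212*(1/1454) = 1166*(-1/3926) + 106/727 = -583/1963 + 106/727 = -215763/1427101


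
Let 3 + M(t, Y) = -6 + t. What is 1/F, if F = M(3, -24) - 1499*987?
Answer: -1/1479519 ≈ -6.7590e-7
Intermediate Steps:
M(t, Y) = -9 + t (M(t, Y) = -3 + (-6 + t) = -9 + t)
F = -1479519 (F = (-9 + 3) - 1499*987 = -6 - 1479513 = -1479519)
1/F = 1/(-1479519) = -1/1479519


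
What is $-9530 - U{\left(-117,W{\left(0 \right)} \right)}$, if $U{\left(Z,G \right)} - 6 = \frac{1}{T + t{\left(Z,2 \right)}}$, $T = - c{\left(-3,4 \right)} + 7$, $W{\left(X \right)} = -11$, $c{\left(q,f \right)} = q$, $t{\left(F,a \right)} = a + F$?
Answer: $- \frac{1001279}{105} \approx -9536.0$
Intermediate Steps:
$t{\left(F,a \right)} = F + a$
$T = 10$ ($T = \left(-1\right) \left(-3\right) + 7 = 3 + 7 = 10$)
$U{\left(Z,G \right)} = 6 + \frac{1}{12 + Z}$ ($U{\left(Z,G \right)} = 6 + \frac{1}{10 + \left(Z + 2\right)} = 6 + \frac{1}{10 + \left(2 + Z\right)} = 6 + \frac{1}{12 + Z}$)
$-9530 - U{\left(-117,W{\left(0 \right)} \right)} = -9530 - \frac{73 + 6 \left(-117\right)}{12 - 117} = -9530 - \frac{73 - 702}{-105} = -9530 - \left(- \frac{1}{105}\right) \left(-629\right) = -9530 - \frac{629}{105} = - \frac{1001279}{105}$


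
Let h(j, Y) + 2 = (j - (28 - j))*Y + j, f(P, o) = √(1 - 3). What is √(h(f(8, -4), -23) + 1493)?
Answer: √(2135 - 45*I*√2) ≈ 46.211 - 0.6886*I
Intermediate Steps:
f(P, o) = I*√2 (f(P, o) = √(-2) = I*√2)
h(j, Y) = -2 + j + Y*(-28 + 2*j) (h(j, Y) = -2 + ((j - (28 - j))*Y + j) = -2 + ((j + (-28 + j))*Y + j) = -2 + ((-28 + 2*j)*Y + j) = -2 + (Y*(-28 + 2*j) + j) = -2 + (j + Y*(-28 + 2*j)) = -2 + j + Y*(-28 + 2*j))
√(h(f(8, -4), -23) + 1493) = √((-2 + I*√2 - 28*(-23) + 2*(-23)*(I*√2)) + 1493) = √((-2 + I*√2 + 644 - 46*I*√2) + 1493) = √((642 - 45*I*√2) + 1493) = √(2135 - 45*I*√2)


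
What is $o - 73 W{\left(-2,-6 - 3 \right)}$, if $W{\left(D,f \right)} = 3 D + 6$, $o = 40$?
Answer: $40$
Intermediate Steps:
$W{\left(D,f \right)} = 6 + 3 D$
$o - 73 W{\left(-2,-6 - 3 \right)} = 40 - 73 \left(6 + 3 \left(-2\right)\right) = 40 - 73 \left(6 - 6\right) = 40 - 0 = 40 + 0 = 40$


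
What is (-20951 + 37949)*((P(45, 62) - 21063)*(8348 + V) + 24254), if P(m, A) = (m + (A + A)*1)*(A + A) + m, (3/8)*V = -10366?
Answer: 20746455620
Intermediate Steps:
V = -82928/3 (V = (8/3)*(-10366) = -82928/3 ≈ -27643.)
P(m, A) = m + 2*A*(m + 2*A) (P(m, A) = (m + (2*A)*1)*(2*A) + m = (m + 2*A)*(2*A) + m = 2*A*(m + 2*A) + m = m + 2*A*(m + 2*A))
(-20951 + 37949)*((P(45, 62) - 21063)*(8348 + V) + 24254) = (-20951 + 37949)*(((45 + 4*62**2 + 2*62*45) - 21063)*(8348 - 82928/3) + 24254) = 16998*(((45 + 4*3844 + 5580) - 21063)*(-57884/3) + 24254) = 16998*(((45 + 15376 + 5580) - 21063)*(-57884/3) + 24254) = 16998*((21001 - 21063)*(-57884/3) + 24254) = 16998*(-62*(-57884/3) + 24254) = 16998*(3588808/3 + 24254) = 16998*(3661570/3) = 20746455620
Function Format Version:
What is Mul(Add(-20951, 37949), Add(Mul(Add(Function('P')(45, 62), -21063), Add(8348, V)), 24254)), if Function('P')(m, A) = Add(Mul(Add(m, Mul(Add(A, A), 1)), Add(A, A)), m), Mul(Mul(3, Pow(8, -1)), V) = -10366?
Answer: 20746455620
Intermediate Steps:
V = Rational(-82928, 3) (V = Mul(Rational(8, 3), -10366) = Rational(-82928, 3) ≈ -27643.)
Function('P')(m, A) = Add(m, Mul(2, A, Add(m, Mul(2, A)))) (Function('P')(m, A) = Add(Mul(Add(m, Mul(Mul(2, A), 1)), Mul(2, A)), m) = Add(Mul(Add(m, Mul(2, A)), Mul(2, A)), m) = Add(Mul(2, A, Add(m, Mul(2, A))), m) = Add(m, Mul(2, A, Add(m, Mul(2, A)))))
Mul(Add(-20951, 37949), Add(Mul(Add(Function('P')(45, 62), -21063), Add(8348, V)), 24254)) = Mul(Add(-20951, 37949), Add(Mul(Add(Add(45, Mul(4, Pow(62, 2)), Mul(2, 62, 45)), -21063), Add(8348, Rational(-82928, 3))), 24254)) = Mul(16998, Add(Mul(Add(Add(45, Mul(4, 3844), 5580), -21063), Rational(-57884, 3)), 24254)) = Mul(16998, Add(Mul(Add(Add(45, 15376, 5580), -21063), Rational(-57884, 3)), 24254)) = Mul(16998, Add(Mul(Add(21001, -21063), Rational(-57884, 3)), 24254)) = Mul(16998, Add(Mul(-62, Rational(-57884, 3)), 24254)) = Mul(16998, Add(Rational(3588808, 3), 24254)) = Mul(16998, Rational(3661570, 3)) = 20746455620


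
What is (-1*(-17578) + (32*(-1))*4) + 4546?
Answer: 21996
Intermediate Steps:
(-1*(-17578) + (32*(-1))*4) + 4546 = (17578 - 32*4) + 4546 = (17578 - 128) + 4546 = 17450 + 4546 = 21996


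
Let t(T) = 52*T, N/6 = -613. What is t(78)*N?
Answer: -14917968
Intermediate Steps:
N = -3678 (N = 6*(-613) = -3678)
t(78)*N = (52*78)*(-3678) = 4056*(-3678) = -14917968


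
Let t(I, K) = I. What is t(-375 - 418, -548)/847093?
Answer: -61/65161 ≈ -0.00093614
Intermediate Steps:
t(-375 - 418, -548)/847093 = (-375 - 418)/847093 = -793*1/847093 = -61/65161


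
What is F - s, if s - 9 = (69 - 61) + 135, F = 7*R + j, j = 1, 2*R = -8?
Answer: -179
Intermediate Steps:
R = -4 (R = (½)*(-8) = -4)
F = -27 (F = 7*(-4) + 1 = -28 + 1 = -27)
s = 152 (s = 9 + ((69 - 61) + 135) = 9 + (8 + 135) = 9 + 143 = 152)
F - s = -27 - 1*152 = -27 - 152 = -179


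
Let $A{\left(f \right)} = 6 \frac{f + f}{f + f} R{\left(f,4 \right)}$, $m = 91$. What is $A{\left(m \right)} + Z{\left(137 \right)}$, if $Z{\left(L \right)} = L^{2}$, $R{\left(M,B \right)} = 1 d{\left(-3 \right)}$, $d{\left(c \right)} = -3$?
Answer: $18751$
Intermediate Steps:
$R{\left(M,B \right)} = -3$ ($R{\left(M,B \right)} = 1 \left(-3\right) = -3$)
$A{\left(f \right)} = -18$ ($A{\left(f \right)} = 6 \frac{f + f}{f + f} \left(-3\right) = 6 \frac{2 f}{2 f} \left(-3\right) = 6 \cdot 2 f \frac{1}{2 f} \left(-3\right) = 6 \cdot 1 \left(-3\right) = 6 \left(-3\right) = -18$)
$A{\left(m \right)} + Z{\left(137 \right)} = -18 + 137^{2} = -18 + 18769 = 18751$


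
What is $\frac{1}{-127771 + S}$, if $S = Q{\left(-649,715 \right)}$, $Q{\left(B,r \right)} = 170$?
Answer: $- \frac{1}{127601} \approx -7.8369 \cdot 10^{-6}$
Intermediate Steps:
$S = 170$
$\frac{1}{-127771 + S} = \frac{1}{-127771 + 170} = \frac{1}{-127601} = - \frac{1}{127601}$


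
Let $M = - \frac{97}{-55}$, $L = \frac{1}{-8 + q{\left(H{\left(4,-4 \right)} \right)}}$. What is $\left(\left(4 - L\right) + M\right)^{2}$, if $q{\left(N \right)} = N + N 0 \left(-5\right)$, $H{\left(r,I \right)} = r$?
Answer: $\frac{1750329}{48400} \approx 36.164$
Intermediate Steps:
$q{\left(N \right)} = N$ ($q{\left(N \right)} = N + 0 \left(-5\right) = N + 0 = N$)
$L = - \frac{1}{4}$ ($L = \frac{1}{-8 + 4} = \frac{1}{-4} = - \frac{1}{4} \approx -0.25$)
$M = \frac{97}{55}$ ($M = \left(-97\right) \left(- \frac{1}{55}\right) = \frac{97}{55} \approx 1.7636$)
$\left(\left(4 - L\right) + M\right)^{2} = \left(\left(4 - - \frac{1}{4}\right) + \frac{97}{55}\right)^{2} = \left(\left(4 + \frac{1}{4}\right) + \frac{97}{55}\right)^{2} = \left(\frac{17}{4} + \frac{97}{55}\right)^{2} = \left(\frac{1323}{220}\right)^{2} = \frac{1750329}{48400}$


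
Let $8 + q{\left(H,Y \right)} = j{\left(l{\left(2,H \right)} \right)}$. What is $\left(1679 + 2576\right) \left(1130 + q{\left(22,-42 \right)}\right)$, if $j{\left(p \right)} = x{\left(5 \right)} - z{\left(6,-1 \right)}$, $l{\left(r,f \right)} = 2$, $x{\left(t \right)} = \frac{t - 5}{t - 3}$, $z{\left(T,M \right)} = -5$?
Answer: $4795385$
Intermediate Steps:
$x{\left(t \right)} = \frac{-5 + t}{-3 + t}$
$j{\left(p \right)} = 5$ ($j{\left(p \right)} = \frac{-5 + 5}{-3 + 5} - -5 = \frac{1}{2} \cdot 0 + 5 = 0 + 5 = 5$)
$q{\left(H,Y \right)} = -3$ ($q{\left(H,Y \right)} = -8 + 5 = -3$)
$\left(1679 + 2576\right) \left(1130 + q{\left(22,-42 \right)}\right) = \left(1679 + 2576\right) \left(1130 - 3\right) = 4255 \cdot 1127 = 4795385$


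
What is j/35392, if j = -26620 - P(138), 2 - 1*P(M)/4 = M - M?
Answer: -951/1264 ≈ -0.75237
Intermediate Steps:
P(M) = 8 (P(M) = 8 - 4*(M - M) = 8 - 4*0 = 8 + 0 = 8)
j = -26628 (j = -26620 - 1*8 = -26620 - 8 = -26628)
j/35392 = -26628/35392 = -26628*1/35392 = -951/1264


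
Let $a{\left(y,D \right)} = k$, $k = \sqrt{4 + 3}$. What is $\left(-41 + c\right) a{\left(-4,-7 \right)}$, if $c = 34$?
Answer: $- 7 \sqrt{7} \approx -18.52$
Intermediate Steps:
$k = \sqrt{7} \approx 2.6458$
$a{\left(y,D \right)} = \sqrt{7}$
$\left(-41 + c\right) a{\left(-4,-7 \right)} = \left(-41 + 34\right) \sqrt{7} = - 7 \sqrt{7}$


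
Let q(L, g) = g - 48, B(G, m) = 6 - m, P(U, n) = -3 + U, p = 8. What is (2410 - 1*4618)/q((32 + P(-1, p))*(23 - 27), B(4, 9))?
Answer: 736/17 ≈ 43.294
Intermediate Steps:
q(L, g) = -48 + g
(2410 - 1*4618)/q((32 + P(-1, p))*(23 - 27), B(4, 9)) = (2410 - 1*4618)/(-48 + (6 - 1*9)) = (2410 - 4618)/(-48 + (6 - 9)) = -2208/(-48 - 3) = -2208/(-51) = -2208*(-1/51) = 736/17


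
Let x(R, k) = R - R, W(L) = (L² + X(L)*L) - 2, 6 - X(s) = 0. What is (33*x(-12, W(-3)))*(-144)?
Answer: 0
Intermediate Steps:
X(s) = 6 (X(s) = 6 - 1*0 = 6 + 0 = 6)
W(L) = -2 + L² + 6*L (W(L) = (L² + 6*L) - 2 = -2 + L² + 6*L)
x(R, k) = 0
(33*x(-12, W(-3)))*(-144) = (33*0)*(-144) = 0*(-144) = 0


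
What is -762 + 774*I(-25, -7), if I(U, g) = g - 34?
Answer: -32496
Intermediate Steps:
I(U, g) = -34 + g
-762 + 774*I(-25, -7) = -762 + 774*(-34 - 7) = -762 + 774*(-41) = -762 - 31734 = -32496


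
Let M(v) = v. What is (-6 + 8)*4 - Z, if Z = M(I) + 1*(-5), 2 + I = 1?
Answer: 14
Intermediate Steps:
I = -1 (I = -2 + 1 = -1)
Z = -6 (Z = -1 + 1*(-5) = -1 - 5 = -6)
(-6 + 8)*4 - Z = (-6 + 8)*4 - 1*(-6) = 2*4 + 6 = 8 + 6 = 14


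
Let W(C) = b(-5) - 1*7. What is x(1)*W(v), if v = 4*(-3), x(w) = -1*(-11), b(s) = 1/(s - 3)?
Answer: -627/8 ≈ -78.375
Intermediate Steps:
b(s) = 1/(-3 + s)
x(w) = 11
v = -12
W(C) = -57/8 (W(C) = 1/(-3 - 5) - 1*7 = 1/(-8) - 7 = -⅛ - 7 = -57/8)
x(1)*W(v) = 11*(-57/8) = -627/8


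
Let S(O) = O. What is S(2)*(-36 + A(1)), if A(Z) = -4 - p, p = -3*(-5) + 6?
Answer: -122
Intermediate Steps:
p = 21 (p = 15 + 6 = 21)
A(Z) = -25 (A(Z) = -4 - 1*21 = -4 - 21 = -25)
S(2)*(-36 + A(1)) = 2*(-36 - 25) = 2*(-61) = -122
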